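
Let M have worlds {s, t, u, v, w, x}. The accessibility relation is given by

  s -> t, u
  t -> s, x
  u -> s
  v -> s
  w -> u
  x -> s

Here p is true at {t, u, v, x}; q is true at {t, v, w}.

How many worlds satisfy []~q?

s: successors {t, u}; ~q there: t:F, u:T. ✗
t: successors {s, x}; ~q there: s:T, x:T. ✓
u: successors {s}; ~q there: s:T. ✓
v: successors {s}; ~q there: s:T. ✓
w: successors {u}; ~q there: u:T. ✓
x: successors {s}; ~q there: s:T. ✓
Satisfying worlds: {t, u, v, w, x}.

5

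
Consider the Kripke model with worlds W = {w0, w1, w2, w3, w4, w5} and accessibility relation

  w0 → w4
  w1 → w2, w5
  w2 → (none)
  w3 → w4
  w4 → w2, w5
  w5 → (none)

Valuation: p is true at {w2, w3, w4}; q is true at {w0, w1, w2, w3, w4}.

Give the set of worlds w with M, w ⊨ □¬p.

{w2, w5}

w0: successors {w4}; ¬p there: w4:F. ✗
w1: successors {w2, w5}; ¬p there: w2:F, w5:T. ✗
w2: no successors, so □¬p holds vacuously. ✓
w3: successors {w4}; ¬p there: w4:F. ✗
w4: successors {w2, w5}; ¬p there: w2:F, w5:T. ✗
w5: no successors, so □¬p holds vacuously. ✓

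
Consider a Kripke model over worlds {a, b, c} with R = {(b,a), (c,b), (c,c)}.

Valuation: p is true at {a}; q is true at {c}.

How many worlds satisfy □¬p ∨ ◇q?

2

a: □¬p is T, ◇q is F. ✓
b: □¬p is F, ◇q is F. ✗
c: □¬p is T, ◇q is T. ✓
Satisfying worlds: {a, c}.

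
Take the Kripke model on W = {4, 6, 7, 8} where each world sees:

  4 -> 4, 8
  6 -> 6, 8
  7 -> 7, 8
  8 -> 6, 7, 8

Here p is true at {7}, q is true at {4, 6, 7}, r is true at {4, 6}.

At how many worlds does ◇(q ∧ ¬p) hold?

4: successors {4, 8}; q ∧ ¬p there: 4:T, 8:F. ✓
6: successors {6, 8}; q ∧ ¬p there: 6:T, 8:F. ✓
7: successors {7, 8}; q ∧ ¬p there: 7:F, 8:F. ✗
8: successors {6, 7, 8}; q ∧ ¬p there: 6:T, 7:F, 8:F. ✓
Satisfying worlds: {4, 6, 8}.

3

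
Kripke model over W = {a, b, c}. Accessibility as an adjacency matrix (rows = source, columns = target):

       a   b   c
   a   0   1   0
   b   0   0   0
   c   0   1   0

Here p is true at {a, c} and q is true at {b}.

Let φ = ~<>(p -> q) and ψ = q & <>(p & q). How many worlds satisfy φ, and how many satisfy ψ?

For ~<>(p -> q):
a: <>(p -> q) is T. ✗
b: <>(p -> q) is F. ✓
c: <>(p -> q) is T. ✗
— 1 world.
For q & <>(p & q):
a: q is F, <>(p & q) is F. ✗
b: q is T, <>(p & q) is F. ✗
c: q is F, <>(p & q) is F. ✗
— 0 worlds.

1 and 0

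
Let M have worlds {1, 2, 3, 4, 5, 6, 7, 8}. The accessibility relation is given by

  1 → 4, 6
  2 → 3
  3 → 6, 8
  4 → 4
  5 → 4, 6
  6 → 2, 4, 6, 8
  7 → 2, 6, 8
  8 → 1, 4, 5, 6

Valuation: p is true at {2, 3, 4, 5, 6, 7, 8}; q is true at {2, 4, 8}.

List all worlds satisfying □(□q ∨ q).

{4}

1: successors {4, 6}; □q ∨ q there: 4:T, 6:F. ✗
2: successors {3}; □q ∨ q there: 3:F. ✗
3: successors {6, 8}; □q ∨ q there: 6:F, 8:T. ✗
4: successors {4}; □q ∨ q there: 4:T. ✓
5: successors {4, 6}; □q ∨ q there: 4:T, 6:F. ✗
6: successors {2, 4, 6, 8}; □q ∨ q there: 2:T, 4:T, 6:F, 8:T. ✗
7: successors {2, 6, 8}; □q ∨ q there: 2:T, 6:F, 8:T. ✗
8: successors {1, 4, 5, 6}; □q ∨ q there: 1:F, 4:T, 5:F, 6:F. ✗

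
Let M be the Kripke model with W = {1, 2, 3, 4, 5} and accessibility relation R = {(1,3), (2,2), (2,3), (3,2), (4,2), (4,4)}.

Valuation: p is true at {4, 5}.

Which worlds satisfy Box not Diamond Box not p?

{5}

1: successors {3}; not Diamond Box not p there: 3:F. ✗
2: successors {2, 3}; not Diamond Box not p there: 2:F, 3:F. ✗
3: successors {2}; not Diamond Box not p there: 2:F. ✗
4: successors {2, 4}; not Diamond Box not p there: 2:F, 4:F. ✗
5: no successors, so Box not Diamond Box not p holds vacuously. ✓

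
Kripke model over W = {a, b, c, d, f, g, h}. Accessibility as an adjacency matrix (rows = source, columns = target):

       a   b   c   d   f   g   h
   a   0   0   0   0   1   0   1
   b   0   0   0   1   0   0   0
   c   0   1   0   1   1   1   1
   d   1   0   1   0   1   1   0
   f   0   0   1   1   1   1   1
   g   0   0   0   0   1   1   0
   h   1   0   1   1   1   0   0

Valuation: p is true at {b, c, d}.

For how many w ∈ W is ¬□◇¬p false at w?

6

a: □◇¬p is T. ✗
b: □◇¬p is T. ✗
c: □◇¬p is F. ✓
d: □◇¬p is T. ✗
f: □◇¬p is T. ✗
g: □◇¬p is T. ✗
h: □◇¬p is T. ✗
Satisfying worlds: {c}.
So ¬□◇¬p fails at the other 6 worlds.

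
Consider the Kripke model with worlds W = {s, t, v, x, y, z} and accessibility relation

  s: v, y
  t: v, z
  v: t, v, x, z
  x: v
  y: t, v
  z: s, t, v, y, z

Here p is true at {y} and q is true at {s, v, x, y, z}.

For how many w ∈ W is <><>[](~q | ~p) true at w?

6

s: successors {v, y}; <>[](~q | ~p) there: v:T, y:T. ✓
t: successors {v, z}; <>[](~q | ~p) there: v:T, z:T. ✓
v: successors {t, v, x, z}; <>[](~q | ~p) there: t:T, v:T, x:T, z:T. ✓
x: successors {v}; <>[](~q | ~p) there: v:T. ✓
y: successors {t, v}; <>[](~q | ~p) there: t:T, v:T. ✓
z: successors {s, t, v, y, z}; <>[](~q | ~p) there: s:T, t:T, v:T, y:T, z:T. ✓
Satisfying worlds: {s, t, v, x, y, z}.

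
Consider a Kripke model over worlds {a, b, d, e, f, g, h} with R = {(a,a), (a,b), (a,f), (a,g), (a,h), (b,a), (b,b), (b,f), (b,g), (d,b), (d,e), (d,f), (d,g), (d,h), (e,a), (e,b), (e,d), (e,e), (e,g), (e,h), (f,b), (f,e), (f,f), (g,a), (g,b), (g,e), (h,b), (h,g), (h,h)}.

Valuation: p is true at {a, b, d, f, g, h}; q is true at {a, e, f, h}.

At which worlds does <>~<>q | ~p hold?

a: <>~<>q is F, ~p is F. ✗
b: <>~<>q is F, ~p is F. ✗
d: <>~<>q is F, ~p is F. ✗
e: <>~<>q is F, ~p is T. ✓
f: <>~<>q is F, ~p is F. ✗
g: <>~<>q is F, ~p is F. ✗
h: <>~<>q is F, ~p is F. ✗

{e}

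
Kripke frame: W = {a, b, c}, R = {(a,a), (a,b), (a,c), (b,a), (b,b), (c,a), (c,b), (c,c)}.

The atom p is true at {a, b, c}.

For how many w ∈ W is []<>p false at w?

0

a: successors {a, b, c}; <>p there: a:T, b:T, c:T. ✓
b: successors {a, b}; <>p there: a:T, b:T. ✓
c: successors {a, b, c}; <>p there: a:T, b:T, c:T. ✓
Satisfying worlds: {a, b, c}.
So []<>p fails at the other 0 worlds.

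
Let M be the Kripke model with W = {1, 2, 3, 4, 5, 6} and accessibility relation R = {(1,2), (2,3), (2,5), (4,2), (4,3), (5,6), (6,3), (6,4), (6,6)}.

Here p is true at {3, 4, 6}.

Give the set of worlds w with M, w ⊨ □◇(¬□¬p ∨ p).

{1, 3, 5}

1: successors {2}; ◇(¬□¬p ∨ p) there: 2:T. ✓
2: successors {3, 5}; ◇(¬□¬p ∨ p) there: 3:F, 5:T. ✗
3: no successors, so □◇(¬□¬p ∨ p) holds vacuously. ✓
4: successors {2, 3}; ◇(¬□¬p ∨ p) there: 2:T, 3:F. ✗
5: successors {6}; ◇(¬□¬p ∨ p) there: 6:T. ✓
6: successors {3, 4, 6}; ◇(¬□¬p ∨ p) there: 3:F, 4:T, 6:T. ✗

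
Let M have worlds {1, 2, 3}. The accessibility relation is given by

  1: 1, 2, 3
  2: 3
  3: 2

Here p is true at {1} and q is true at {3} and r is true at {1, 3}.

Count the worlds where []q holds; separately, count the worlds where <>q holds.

For []q:
1: successors {1, 2, 3}; q there: 1:F, 2:F, 3:T. ✗
2: successors {3}; q there: 3:T. ✓
3: successors {2}; q there: 2:F. ✗
— 1 world.
For <>q:
1: successors {1, 2, 3}; q there: 1:F, 2:F, 3:T. ✓
2: successors {3}; q there: 3:T. ✓
3: successors {2}; q there: 2:F. ✗
— 2 worlds.

1 and 2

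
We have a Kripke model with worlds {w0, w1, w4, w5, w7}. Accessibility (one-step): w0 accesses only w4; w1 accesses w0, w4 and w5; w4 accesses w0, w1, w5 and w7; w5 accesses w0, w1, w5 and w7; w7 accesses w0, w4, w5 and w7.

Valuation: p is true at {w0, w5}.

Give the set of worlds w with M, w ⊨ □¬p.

w0: successors {w4}; ¬p there: w4:T. ✓
w1: successors {w0, w4, w5}; ¬p there: w0:F, w4:T, w5:F. ✗
w4: successors {w0, w1, w5, w7}; ¬p there: w0:F, w1:T, w5:F, w7:T. ✗
w5: successors {w0, w1, w5, w7}; ¬p there: w0:F, w1:T, w5:F, w7:T. ✗
w7: successors {w0, w4, w5, w7}; ¬p there: w0:F, w4:T, w5:F, w7:T. ✗

{w0}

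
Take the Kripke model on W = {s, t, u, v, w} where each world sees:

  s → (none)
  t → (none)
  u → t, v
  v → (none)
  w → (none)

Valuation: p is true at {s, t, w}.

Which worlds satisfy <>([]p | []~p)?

s: no successors, so <>([]p | []~p) fails. ✗
t: no successors, so <>([]p | []~p) fails. ✗
u: successors {t, v}; []p | []~p there: t:T, v:T. ✓
v: no successors, so <>([]p | []~p) fails. ✗
w: no successors, so <>([]p | []~p) fails. ✗

{u}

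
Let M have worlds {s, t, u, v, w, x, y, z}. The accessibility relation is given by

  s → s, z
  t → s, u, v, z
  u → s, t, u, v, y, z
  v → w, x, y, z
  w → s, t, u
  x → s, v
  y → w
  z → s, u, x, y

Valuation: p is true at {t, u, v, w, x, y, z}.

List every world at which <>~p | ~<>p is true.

s: <>~p is T, ~<>p is F. ✓
t: <>~p is T, ~<>p is F. ✓
u: <>~p is T, ~<>p is F. ✓
v: <>~p is F, ~<>p is F. ✗
w: <>~p is T, ~<>p is F. ✓
x: <>~p is T, ~<>p is F. ✓
y: <>~p is F, ~<>p is F. ✗
z: <>~p is T, ~<>p is F. ✓

{s, t, u, w, x, z}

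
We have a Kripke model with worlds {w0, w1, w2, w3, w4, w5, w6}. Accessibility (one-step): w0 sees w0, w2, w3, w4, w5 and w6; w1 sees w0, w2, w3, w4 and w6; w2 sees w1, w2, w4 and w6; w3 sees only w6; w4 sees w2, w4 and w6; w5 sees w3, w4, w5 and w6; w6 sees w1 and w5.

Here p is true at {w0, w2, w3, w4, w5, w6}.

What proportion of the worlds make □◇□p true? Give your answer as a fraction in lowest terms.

w0: successors {w0, w2, w3, w4, w5, w6}; ◇□p there: w0:T, w2:T, w3:F, w4:T, w5:T, w6:T. ✗
w1: successors {w0, w2, w3, w4, w6}; ◇□p there: w0:T, w2:T, w3:F, w4:T, w6:T. ✗
w2: successors {w1, w2, w4, w6}; ◇□p there: w1:T, w2:T, w4:T, w6:T. ✓
w3: successors {w6}; ◇□p there: w6:T. ✓
w4: successors {w2, w4, w6}; ◇□p there: w2:T, w4:T, w6:T. ✓
w5: successors {w3, w4, w5, w6}; ◇□p there: w3:F, w4:T, w5:T, w6:T. ✗
w6: successors {w1, w5}; ◇□p there: w1:T, w5:T. ✓
That's 4 of 7 worlds, so 4/7.

4/7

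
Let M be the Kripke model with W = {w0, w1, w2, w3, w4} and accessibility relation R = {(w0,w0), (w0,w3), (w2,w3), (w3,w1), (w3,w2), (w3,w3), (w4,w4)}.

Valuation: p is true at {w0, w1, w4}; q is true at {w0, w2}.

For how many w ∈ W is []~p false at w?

3

w0: successors {w0, w3}; ~p there: w0:F, w3:T. ✗
w1: no successors, so []~p holds vacuously. ✓
w2: successors {w3}; ~p there: w3:T. ✓
w3: successors {w1, w2, w3}; ~p there: w1:F, w2:T, w3:T. ✗
w4: successors {w4}; ~p there: w4:F. ✗
Satisfying worlds: {w1, w2}.
So []~p fails at the other 3 worlds.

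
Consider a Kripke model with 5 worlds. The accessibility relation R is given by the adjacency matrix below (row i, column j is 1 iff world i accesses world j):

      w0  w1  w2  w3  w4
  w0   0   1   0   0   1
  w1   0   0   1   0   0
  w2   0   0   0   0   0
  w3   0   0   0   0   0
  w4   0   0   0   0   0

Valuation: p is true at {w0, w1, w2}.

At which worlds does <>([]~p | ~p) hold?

{w0, w1}

w0: successors {w1, w4}; []~p | ~p there: w1:F, w4:T. ✓
w1: successors {w2}; []~p | ~p there: w2:T. ✓
w2: no successors, so <>([]~p | ~p) fails. ✗
w3: no successors, so <>([]~p | ~p) fails. ✗
w4: no successors, so <>([]~p | ~p) fails. ✗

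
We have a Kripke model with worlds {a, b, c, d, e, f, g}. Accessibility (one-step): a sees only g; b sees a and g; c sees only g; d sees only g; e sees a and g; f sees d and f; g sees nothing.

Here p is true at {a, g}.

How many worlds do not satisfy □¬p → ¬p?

a: □¬p is F, ¬p is F. ✓
b: □¬p is F, ¬p is T. ✓
c: □¬p is F, ¬p is T. ✓
d: □¬p is F, ¬p is T. ✓
e: □¬p is F, ¬p is T. ✓
f: □¬p is T, ¬p is T. ✓
g: □¬p is T, ¬p is F. ✗
Satisfying worlds: {a, b, c, d, e, f}.
So □¬p → ¬p fails at the other 1 world.

1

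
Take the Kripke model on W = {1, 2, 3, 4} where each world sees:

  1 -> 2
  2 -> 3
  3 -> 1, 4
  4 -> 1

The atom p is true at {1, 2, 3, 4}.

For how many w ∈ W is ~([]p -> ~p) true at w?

4

1: []p -> ~p is F. ✓
2: []p -> ~p is F. ✓
3: []p -> ~p is F. ✓
4: []p -> ~p is F. ✓
Satisfying worlds: {1, 2, 3, 4}.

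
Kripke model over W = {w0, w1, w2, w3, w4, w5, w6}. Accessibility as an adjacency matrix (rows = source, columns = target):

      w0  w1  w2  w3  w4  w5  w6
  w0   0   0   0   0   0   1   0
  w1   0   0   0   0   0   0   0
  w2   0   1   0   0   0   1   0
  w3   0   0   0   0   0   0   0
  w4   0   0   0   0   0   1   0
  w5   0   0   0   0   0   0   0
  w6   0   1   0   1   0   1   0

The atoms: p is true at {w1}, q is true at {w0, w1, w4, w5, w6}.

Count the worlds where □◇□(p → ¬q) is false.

4

w0: successors {w5}; ◇□(p → ¬q) there: w5:F. ✗
w1: no successors, so □◇□(p → ¬q) holds vacuously. ✓
w2: successors {w1, w5}; ◇□(p → ¬q) there: w1:F, w5:F. ✗
w3: no successors, so □◇□(p → ¬q) holds vacuously. ✓
w4: successors {w5}; ◇□(p → ¬q) there: w5:F. ✗
w5: no successors, so □◇□(p → ¬q) holds vacuously. ✓
w6: successors {w1, w3, w5}; ◇□(p → ¬q) there: w1:F, w3:F, w5:F. ✗
Satisfying worlds: {w1, w3, w5}.
So □◇□(p → ¬q) fails at the other 4 worlds.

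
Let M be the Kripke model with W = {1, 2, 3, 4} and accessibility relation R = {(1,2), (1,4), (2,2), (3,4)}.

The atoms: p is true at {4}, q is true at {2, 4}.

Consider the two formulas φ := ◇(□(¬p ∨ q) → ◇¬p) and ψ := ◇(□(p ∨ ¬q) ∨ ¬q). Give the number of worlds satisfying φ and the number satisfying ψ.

For ◇(□(¬p ∨ q) → ◇¬p):
1: successors {2, 4}; □(¬p ∨ q) → ◇¬p there: 2:T, 4:F. ✓
2: successors {2}; □(¬p ∨ q) → ◇¬p there: 2:T. ✓
3: successors {4}; □(¬p ∨ q) → ◇¬p there: 4:F. ✗
4: no successors, so ◇(□(¬p ∨ q) → ◇¬p) fails. ✗
— 2 worlds.
For ◇(□(p ∨ ¬q) ∨ ¬q):
1: successors {2, 4}; □(p ∨ ¬q) ∨ ¬q there: 2:F, 4:T. ✓
2: successors {2}; □(p ∨ ¬q) ∨ ¬q there: 2:F. ✗
3: successors {4}; □(p ∨ ¬q) ∨ ¬q there: 4:T. ✓
4: no successors, so ◇(□(p ∨ ¬q) ∨ ¬q) fails. ✗
— 2 worlds.

2 and 2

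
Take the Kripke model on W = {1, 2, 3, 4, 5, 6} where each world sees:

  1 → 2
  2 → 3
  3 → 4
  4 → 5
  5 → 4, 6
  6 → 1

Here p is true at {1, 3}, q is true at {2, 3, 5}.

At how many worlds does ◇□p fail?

1: successors {2}; □p there: 2:T. ✓
2: successors {3}; □p there: 3:F. ✗
3: successors {4}; □p there: 4:F. ✗
4: successors {5}; □p there: 5:F. ✗
5: successors {4, 6}; □p there: 4:F, 6:T. ✓
6: successors {1}; □p there: 1:F. ✗
Satisfying worlds: {1, 5}.
So ◇□p fails at the other 4 worlds.

4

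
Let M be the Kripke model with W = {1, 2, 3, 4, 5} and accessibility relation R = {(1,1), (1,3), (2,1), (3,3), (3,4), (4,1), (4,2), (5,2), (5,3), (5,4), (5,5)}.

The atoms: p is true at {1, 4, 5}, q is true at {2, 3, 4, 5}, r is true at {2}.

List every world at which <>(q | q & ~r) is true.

{1, 3, 4, 5}

1: successors {1, 3}; q | q & ~r there: 1:F, 3:T. ✓
2: successors {1}; q | q & ~r there: 1:F. ✗
3: successors {3, 4}; q | q & ~r there: 3:T, 4:T. ✓
4: successors {1, 2}; q | q & ~r there: 1:F, 2:T. ✓
5: successors {2, 3, 4, 5}; q | q & ~r there: 2:T, 3:T, 4:T, 5:T. ✓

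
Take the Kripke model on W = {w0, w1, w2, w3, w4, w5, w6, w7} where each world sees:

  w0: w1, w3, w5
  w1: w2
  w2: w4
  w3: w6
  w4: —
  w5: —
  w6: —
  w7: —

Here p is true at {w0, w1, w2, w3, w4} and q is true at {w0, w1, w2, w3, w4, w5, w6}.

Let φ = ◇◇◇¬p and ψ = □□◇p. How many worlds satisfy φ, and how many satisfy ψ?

For ◇◇◇¬p:
w0: successors {w1, w3, w5}; ◇◇¬p there: w1:F, w3:F, w5:F. ✗
w1: successors {w2}; ◇◇¬p there: w2:F. ✗
w2: successors {w4}; ◇◇¬p there: w4:F. ✗
w3: successors {w6}; ◇◇¬p there: w6:F. ✗
w4: no successors, so ◇◇◇¬p fails. ✗
w5: no successors, so ◇◇◇¬p fails. ✗
w6: no successors, so ◇◇◇¬p fails. ✗
w7: no successors, so ◇◇◇¬p fails. ✗
— 0 worlds.
For □□◇p:
w0: successors {w1, w3, w5}; □◇p there: w1:T, w3:F, w5:T. ✗
w1: successors {w2}; □◇p there: w2:F. ✗
w2: successors {w4}; □◇p there: w4:T. ✓
w3: successors {w6}; □◇p there: w6:T. ✓
w4: no successors, so □□◇p holds vacuously. ✓
w5: no successors, so □□◇p holds vacuously. ✓
w6: no successors, so □□◇p holds vacuously. ✓
w7: no successors, so □□◇p holds vacuously. ✓
— 6 worlds.

0 and 6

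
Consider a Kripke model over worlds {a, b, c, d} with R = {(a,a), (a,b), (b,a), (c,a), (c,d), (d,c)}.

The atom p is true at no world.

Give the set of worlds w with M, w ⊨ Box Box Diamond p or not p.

a: Box Box Diamond p is F, not p is T. ✓
b: Box Box Diamond p is F, not p is T. ✓
c: Box Box Diamond p is F, not p is T. ✓
d: Box Box Diamond p is F, not p is T. ✓

{a, b, c, d}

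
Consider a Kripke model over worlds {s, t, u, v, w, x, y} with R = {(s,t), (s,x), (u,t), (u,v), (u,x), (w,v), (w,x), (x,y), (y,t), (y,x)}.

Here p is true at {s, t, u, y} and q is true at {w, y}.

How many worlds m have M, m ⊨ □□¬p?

s: successors {t, x}; □¬p there: t:T, x:F. ✗
t: no successors, so □□¬p holds vacuously. ✓
u: successors {t, v, x}; □¬p there: t:T, v:T, x:F. ✗
v: no successors, so □□¬p holds vacuously. ✓
w: successors {v, x}; □¬p there: v:T, x:F. ✗
x: successors {y}; □¬p there: y:F. ✗
y: successors {t, x}; □¬p there: t:T, x:F. ✗
Satisfying worlds: {t, v}.

2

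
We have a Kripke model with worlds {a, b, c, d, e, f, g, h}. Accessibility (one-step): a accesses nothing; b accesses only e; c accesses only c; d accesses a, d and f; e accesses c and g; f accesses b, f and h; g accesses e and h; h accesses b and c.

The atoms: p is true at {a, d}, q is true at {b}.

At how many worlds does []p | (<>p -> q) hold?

a: []p is T, <>p -> q is T. ✓
b: []p is F, <>p -> q is T. ✓
c: []p is F, <>p -> q is T. ✓
d: []p is F, <>p -> q is F. ✗
e: []p is F, <>p -> q is T. ✓
f: []p is F, <>p -> q is T. ✓
g: []p is F, <>p -> q is T. ✓
h: []p is F, <>p -> q is T. ✓
Satisfying worlds: {a, b, c, e, f, g, h}.

7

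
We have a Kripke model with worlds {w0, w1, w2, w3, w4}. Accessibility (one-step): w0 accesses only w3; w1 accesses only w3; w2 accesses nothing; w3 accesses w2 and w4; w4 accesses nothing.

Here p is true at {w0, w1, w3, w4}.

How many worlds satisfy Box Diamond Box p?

4

w0: successors {w3}; Diamond Box p there: w3:T. ✓
w1: successors {w3}; Diamond Box p there: w3:T. ✓
w2: no successors, so Box Diamond Box p holds vacuously. ✓
w3: successors {w2, w4}; Diamond Box p there: w2:F, w4:F. ✗
w4: no successors, so Box Diamond Box p holds vacuously. ✓
Satisfying worlds: {w0, w1, w2, w4}.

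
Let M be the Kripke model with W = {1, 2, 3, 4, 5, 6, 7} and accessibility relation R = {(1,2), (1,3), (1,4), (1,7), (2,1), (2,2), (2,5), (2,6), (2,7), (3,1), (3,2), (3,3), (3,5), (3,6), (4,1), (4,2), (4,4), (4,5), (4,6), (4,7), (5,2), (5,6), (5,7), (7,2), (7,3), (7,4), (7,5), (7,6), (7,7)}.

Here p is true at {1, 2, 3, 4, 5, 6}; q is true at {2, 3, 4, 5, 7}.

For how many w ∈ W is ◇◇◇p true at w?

1: successors {2, 3, 4, 7}; ◇◇p there: 2:T, 3:T, 4:T, 7:T. ✓
2: successors {1, 2, 5, 6, 7}; ◇◇p there: 1:T, 2:T, 5:T, 6:F, 7:T. ✓
3: successors {1, 2, 3, 5, 6}; ◇◇p there: 1:T, 2:T, 3:T, 5:T, 6:F. ✓
4: successors {1, 2, 4, 5, 6, 7}; ◇◇p there: 1:T, 2:T, 4:T, 5:T, 6:F, 7:T. ✓
5: successors {2, 6, 7}; ◇◇p there: 2:T, 6:F, 7:T. ✓
6: no successors, so ◇◇◇p fails. ✗
7: successors {2, 3, 4, 5, 6, 7}; ◇◇p there: 2:T, 3:T, 4:T, 5:T, 6:F, 7:T. ✓
Satisfying worlds: {1, 2, 3, 4, 5, 7}.

6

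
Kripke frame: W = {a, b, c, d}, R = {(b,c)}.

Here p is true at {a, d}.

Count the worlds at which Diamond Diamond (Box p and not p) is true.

0

a: no successors, so Diamond Diamond (Box p and not p) fails. ✗
b: successors {c}; Diamond (Box p and not p) there: c:F. ✗
c: no successors, so Diamond Diamond (Box p and not p) fails. ✗
d: no successors, so Diamond Diamond (Box p and not p) fails. ✗
Satisfying worlds: ∅.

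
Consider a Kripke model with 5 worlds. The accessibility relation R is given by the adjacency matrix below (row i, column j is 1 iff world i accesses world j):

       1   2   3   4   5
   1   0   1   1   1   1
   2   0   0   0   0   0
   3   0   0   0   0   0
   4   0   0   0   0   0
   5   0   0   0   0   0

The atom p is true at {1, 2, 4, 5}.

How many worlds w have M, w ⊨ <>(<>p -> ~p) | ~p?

1: <>(<>p -> ~p) is T, ~p is F. ✓
2: <>(<>p -> ~p) is F, ~p is F. ✗
3: <>(<>p -> ~p) is F, ~p is T. ✓
4: <>(<>p -> ~p) is F, ~p is F. ✗
5: <>(<>p -> ~p) is F, ~p is F. ✗
Satisfying worlds: {1, 3}.

2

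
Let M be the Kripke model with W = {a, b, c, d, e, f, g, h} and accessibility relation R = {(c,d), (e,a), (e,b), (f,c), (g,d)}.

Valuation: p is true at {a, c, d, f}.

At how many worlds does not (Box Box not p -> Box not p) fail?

5

a: Box Box not p -> Box not p is T. ✗
b: Box Box not p -> Box not p is T. ✗
c: Box Box not p -> Box not p is F. ✓
d: Box Box not p -> Box not p is T. ✗
e: Box Box not p -> Box not p is F. ✓
f: Box Box not p -> Box not p is T. ✗
g: Box Box not p -> Box not p is F. ✓
h: Box Box not p -> Box not p is T. ✗
Satisfying worlds: {c, e, g}.
So not (Box Box not p -> Box not p) fails at the other 5 worlds.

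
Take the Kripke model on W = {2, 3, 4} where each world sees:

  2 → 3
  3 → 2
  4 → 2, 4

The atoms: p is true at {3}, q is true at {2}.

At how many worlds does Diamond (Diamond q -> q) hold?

2: successors {3}; Diamond q -> q there: 3:F. ✗
3: successors {2}; Diamond q -> q there: 2:T. ✓
4: successors {2, 4}; Diamond q -> q there: 2:T, 4:F. ✓
Satisfying worlds: {3, 4}.

2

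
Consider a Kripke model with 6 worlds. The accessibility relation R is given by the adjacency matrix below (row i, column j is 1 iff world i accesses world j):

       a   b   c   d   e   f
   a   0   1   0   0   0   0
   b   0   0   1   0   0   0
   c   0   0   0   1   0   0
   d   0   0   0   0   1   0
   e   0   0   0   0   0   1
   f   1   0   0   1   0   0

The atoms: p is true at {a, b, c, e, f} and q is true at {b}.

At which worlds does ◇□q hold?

a: successors {b}; □q there: b:F. ✗
b: successors {c}; □q there: c:F. ✗
c: successors {d}; □q there: d:F. ✗
d: successors {e}; □q there: e:F. ✗
e: successors {f}; □q there: f:F. ✗
f: successors {a, d}; □q there: a:T, d:F. ✓

{f}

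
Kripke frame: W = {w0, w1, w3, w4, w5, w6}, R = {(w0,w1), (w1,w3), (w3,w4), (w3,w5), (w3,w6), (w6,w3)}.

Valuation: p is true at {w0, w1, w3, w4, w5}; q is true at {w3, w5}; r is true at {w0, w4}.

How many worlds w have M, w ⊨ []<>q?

5

w0: successors {w1}; <>q there: w1:T. ✓
w1: successors {w3}; <>q there: w3:T. ✓
w3: successors {w4, w5, w6}; <>q there: w4:F, w5:F, w6:T. ✗
w4: no successors, so []<>q holds vacuously. ✓
w5: no successors, so []<>q holds vacuously. ✓
w6: successors {w3}; <>q there: w3:T. ✓
Satisfying worlds: {w0, w1, w4, w5, w6}.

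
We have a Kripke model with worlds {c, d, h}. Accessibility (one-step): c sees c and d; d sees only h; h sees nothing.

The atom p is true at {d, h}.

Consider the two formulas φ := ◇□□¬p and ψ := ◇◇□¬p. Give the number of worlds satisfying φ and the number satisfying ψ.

For ◇□□¬p:
c: successors {c, d}; □□¬p there: c:F, d:T. ✓
d: successors {h}; □□¬p there: h:T. ✓
h: no successors, so ◇□□¬p fails. ✗
— 2 worlds.
For ◇◇□¬p:
c: successors {c, d}; ◇□¬p there: c:F, d:T. ✓
d: successors {h}; ◇□¬p there: h:F. ✗
h: no successors, so ◇◇□¬p fails. ✗
— 1 world.

2 and 1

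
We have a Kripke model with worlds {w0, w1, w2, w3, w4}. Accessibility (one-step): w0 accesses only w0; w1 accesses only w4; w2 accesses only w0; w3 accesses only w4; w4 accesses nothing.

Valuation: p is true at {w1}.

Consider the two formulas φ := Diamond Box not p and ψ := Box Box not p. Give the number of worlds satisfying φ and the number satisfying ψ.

4 and 5

For Diamond Box not p:
w0: successors {w0}; Box not p there: w0:T. ✓
w1: successors {w4}; Box not p there: w4:T. ✓
w2: successors {w0}; Box not p there: w0:T. ✓
w3: successors {w4}; Box not p there: w4:T. ✓
w4: no successors, so Diamond Box not p fails. ✗
— 4 worlds.
For Box Box not p:
w0: successors {w0}; Box not p there: w0:T. ✓
w1: successors {w4}; Box not p there: w4:T. ✓
w2: successors {w0}; Box not p there: w0:T. ✓
w3: successors {w4}; Box not p there: w4:T. ✓
w4: no successors, so Box Box not p holds vacuously. ✓
— 5 worlds.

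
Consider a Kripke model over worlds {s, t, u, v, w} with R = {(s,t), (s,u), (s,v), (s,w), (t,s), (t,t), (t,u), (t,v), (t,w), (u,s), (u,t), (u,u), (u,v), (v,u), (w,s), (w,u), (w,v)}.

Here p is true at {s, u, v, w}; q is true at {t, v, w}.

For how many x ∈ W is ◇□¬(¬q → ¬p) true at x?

4

s: successors {t, u, v, w}; □¬(¬q → ¬p) there: t:F, u:F, v:T, w:F. ✓
t: successors {s, t, u, v, w}; □¬(¬q → ¬p) there: s:F, t:F, u:F, v:T, w:F. ✓
u: successors {s, t, u, v}; □¬(¬q → ¬p) there: s:F, t:F, u:F, v:T. ✓
v: successors {u}; □¬(¬q → ¬p) there: u:F. ✗
w: successors {s, u, v}; □¬(¬q → ¬p) there: s:F, u:F, v:T. ✓
Satisfying worlds: {s, t, u, w}.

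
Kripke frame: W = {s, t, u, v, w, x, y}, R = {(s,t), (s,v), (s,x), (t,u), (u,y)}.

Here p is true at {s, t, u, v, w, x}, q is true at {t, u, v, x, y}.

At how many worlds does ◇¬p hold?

1

s: successors {t, v, x}; ¬p there: t:F, v:F, x:F. ✗
t: successors {u}; ¬p there: u:F. ✗
u: successors {y}; ¬p there: y:T. ✓
v: no successors, so ◇¬p fails. ✗
w: no successors, so ◇¬p fails. ✗
x: no successors, so ◇¬p fails. ✗
y: no successors, so ◇¬p fails. ✗
Satisfying worlds: {u}.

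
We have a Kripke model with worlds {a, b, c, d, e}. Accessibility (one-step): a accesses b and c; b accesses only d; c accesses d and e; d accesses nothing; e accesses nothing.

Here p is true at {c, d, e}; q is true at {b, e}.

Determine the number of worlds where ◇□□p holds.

3

a: successors {b, c}; □□p there: b:T, c:T. ✓
b: successors {d}; □□p there: d:T. ✓
c: successors {d, e}; □□p there: d:T, e:T. ✓
d: no successors, so ◇□□p fails. ✗
e: no successors, so ◇□□p fails. ✗
Satisfying worlds: {a, b, c}.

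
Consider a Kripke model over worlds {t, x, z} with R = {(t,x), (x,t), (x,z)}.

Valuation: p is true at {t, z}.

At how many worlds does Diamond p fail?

t: successors {x}; p there: x:F. ✗
x: successors {t, z}; p there: t:T, z:T. ✓
z: no successors, so Diamond p fails. ✗
Satisfying worlds: {x}.
So Diamond p fails at the other 2 worlds.

2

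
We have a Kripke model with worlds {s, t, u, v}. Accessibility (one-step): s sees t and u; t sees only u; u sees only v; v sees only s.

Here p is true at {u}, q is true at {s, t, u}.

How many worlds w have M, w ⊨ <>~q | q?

3

s: <>~q is F, q is T. ✓
t: <>~q is F, q is T. ✓
u: <>~q is T, q is T. ✓
v: <>~q is F, q is F. ✗
Satisfying worlds: {s, t, u}.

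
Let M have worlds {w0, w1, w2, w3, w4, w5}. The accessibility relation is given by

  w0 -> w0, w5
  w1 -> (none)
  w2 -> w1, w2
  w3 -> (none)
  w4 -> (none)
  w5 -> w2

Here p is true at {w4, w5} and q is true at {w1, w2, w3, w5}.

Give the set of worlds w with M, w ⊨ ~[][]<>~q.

{w0, w2, w5}

w0: [][]<>~q is F. ✓
w1: [][]<>~q is T. ✗
w2: [][]<>~q is F. ✓
w3: [][]<>~q is T. ✗
w4: [][]<>~q is T. ✗
w5: [][]<>~q is F. ✓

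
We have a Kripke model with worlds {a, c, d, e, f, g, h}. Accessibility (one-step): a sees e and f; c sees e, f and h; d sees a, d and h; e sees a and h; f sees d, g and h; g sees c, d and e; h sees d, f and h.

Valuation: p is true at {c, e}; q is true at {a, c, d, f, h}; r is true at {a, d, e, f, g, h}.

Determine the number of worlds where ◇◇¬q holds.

7

a: successors {e, f}; ◇¬q there: e:F, f:T. ✓
c: successors {e, f, h}; ◇¬q there: e:F, f:T, h:F. ✓
d: successors {a, d, h}; ◇¬q there: a:T, d:F, h:F. ✓
e: successors {a, h}; ◇¬q there: a:T, h:F. ✓
f: successors {d, g, h}; ◇¬q there: d:F, g:T, h:F. ✓
g: successors {c, d, e}; ◇¬q there: c:T, d:F, e:F. ✓
h: successors {d, f, h}; ◇¬q there: d:F, f:T, h:F. ✓
Satisfying worlds: {a, c, d, e, f, g, h}.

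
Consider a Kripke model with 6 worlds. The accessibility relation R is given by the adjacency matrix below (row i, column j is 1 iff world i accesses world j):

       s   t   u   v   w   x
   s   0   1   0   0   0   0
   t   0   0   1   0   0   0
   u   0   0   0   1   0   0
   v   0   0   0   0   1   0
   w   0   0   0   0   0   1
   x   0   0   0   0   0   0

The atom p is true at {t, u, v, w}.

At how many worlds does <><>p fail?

3

s: successors {t}; <>p there: t:T. ✓
t: successors {u}; <>p there: u:T. ✓
u: successors {v}; <>p there: v:T. ✓
v: successors {w}; <>p there: w:F. ✗
w: successors {x}; <>p there: x:F. ✗
x: no successors, so <><>p fails. ✗
Satisfying worlds: {s, t, u}.
So <><>p fails at the other 3 worlds.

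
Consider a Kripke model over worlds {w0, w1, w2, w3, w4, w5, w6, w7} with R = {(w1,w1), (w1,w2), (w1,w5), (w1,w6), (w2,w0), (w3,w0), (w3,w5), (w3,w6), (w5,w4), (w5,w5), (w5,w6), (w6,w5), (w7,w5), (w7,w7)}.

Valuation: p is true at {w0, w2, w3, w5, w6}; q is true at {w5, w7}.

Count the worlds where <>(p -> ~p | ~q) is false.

w0: no successors, so <>(p -> ~p | ~q) fails. ✗
w1: successors {w1, w2, w5, w6}; p -> ~p | ~q there: w1:T, w2:T, w5:F, w6:T. ✓
w2: successors {w0}; p -> ~p | ~q there: w0:T. ✓
w3: successors {w0, w5, w6}; p -> ~p | ~q there: w0:T, w5:F, w6:T. ✓
w4: no successors, so <>(p -> ~p | ~q) fails. ✗
w5: successors {w4, w5, w6}; p -> ~p | ~q there: w4:T, w5:F, w6:T. ✓
w6: successors {w5}; p -> ~p | ~q there: w5:F. ✗
w7: successors {w5, w7}; p -> ~p | ~q there: w5:F, w7:T. ✓
Satisfying worlds: {w1, w2, w3, w5, w7}.
So <>(p -> ~p | ~q) fails at the other 3 worlds.

3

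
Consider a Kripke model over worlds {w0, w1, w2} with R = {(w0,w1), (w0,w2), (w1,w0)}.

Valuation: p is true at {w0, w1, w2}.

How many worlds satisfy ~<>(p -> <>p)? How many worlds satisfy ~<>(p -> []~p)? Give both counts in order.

For ~<>(p -> <>p):
w0: <>(p -> <>p) is T. ✗
w1: <>(p -> <>p) is T. ✗
w2: <>(p -> <>p) is F. ✓
— 1 world.
For ~<>(p -> []~p):
w0: <>(p -> []~p) is T. ✗
w1: <>(p -> []~p) is F. ✓
w2: <>(p -> []~p) is F. ✓
— 2 worlds.

1 and 2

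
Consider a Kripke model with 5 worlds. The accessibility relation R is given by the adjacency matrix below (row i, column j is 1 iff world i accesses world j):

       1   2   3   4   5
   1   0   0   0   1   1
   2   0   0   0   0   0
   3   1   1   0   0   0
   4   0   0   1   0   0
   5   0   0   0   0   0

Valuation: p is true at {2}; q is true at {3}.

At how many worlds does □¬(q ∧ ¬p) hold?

4

1: successors {4, 5}; ¬(q ∧ ¬p) there: 4:T, 5:T. ✓
2: no successors, so □¬(q ∧ ¬p) holds vacuously. ✓
3: successors {1, 2}; ¬(q ∧ ¬p) there: 1:T, 2:T. ✓
4: successors {3}; ¬(q ∧ ¬p) there: 3:F. ✗
5: no successors, so □¬(q ∧ ¬p) holds vacuously. ✓
Satisfying worlds: {1, 2, 3, 5}.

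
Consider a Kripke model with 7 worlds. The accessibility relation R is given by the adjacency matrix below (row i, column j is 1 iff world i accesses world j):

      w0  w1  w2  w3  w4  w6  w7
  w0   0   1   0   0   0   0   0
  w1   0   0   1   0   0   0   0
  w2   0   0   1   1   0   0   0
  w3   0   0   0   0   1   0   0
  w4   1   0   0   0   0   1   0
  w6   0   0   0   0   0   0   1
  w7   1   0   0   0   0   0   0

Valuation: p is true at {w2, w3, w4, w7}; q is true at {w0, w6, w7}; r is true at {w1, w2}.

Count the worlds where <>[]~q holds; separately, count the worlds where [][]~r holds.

5 and 2

For <>[]~q:
w0: successors {w1}; []~q there: w1:T. ✓
w1: successors {w2}; []~q there: w2:T. ✓
w2: successors {w2, w3}; []~q there: w2:T, w3:T. ✓
w3: successors {w4}; []~q there: w4:F. ✗
w4: successors {w0, w6}; []~q there: w0:T, w6:F. ✓
w6: successors {w7}; []~q there: w7:F. ✗
w7: successors {w0}; []~q there: w0:T. ✓
— 5 worlds.
For [][]~r:
w0: successors {w1}; []~r there: w1:F. ✗
w1: successors {w2}; []~r there: w2:F. ✗
w2: successors {w2, w3}; []~r there: w2:F, w3:T. ✗
w3: successors {w4}; []~r there: w4:T. ✓
w4: successors {w0, w6}; []~r there: w0:F, w6:T. ✗
w6: successors {w7}; []~r there: w7:T. ✓
w7: successors {w0}; []~r there: w0:F. ✗
— 2 worlds.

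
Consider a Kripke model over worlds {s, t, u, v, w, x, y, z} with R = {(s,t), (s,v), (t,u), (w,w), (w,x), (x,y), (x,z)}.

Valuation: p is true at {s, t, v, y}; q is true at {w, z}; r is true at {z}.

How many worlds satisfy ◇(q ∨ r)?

2

s: successors {t, v}; q ∨ r there: t:F, v:F. ✗
t: successors {u}; q ∨ r there: u:F. ✗
u: no successors, so ◇(q ∨ r) fails. ✗
v: no successors, so ◇(q ∨ r) fails. ✗
w: successors {w, x}; q ∨ r there: w:T, x:F. ✓
x: successors {y, z}; q ∨ r there: y:F, z:T. ✓
y: no successors, so ◇(q ∨ r) fails. ✗
z: no successors, so ◇(q ∨ r) fails. ✗
Satisfying worlds: {w, x}.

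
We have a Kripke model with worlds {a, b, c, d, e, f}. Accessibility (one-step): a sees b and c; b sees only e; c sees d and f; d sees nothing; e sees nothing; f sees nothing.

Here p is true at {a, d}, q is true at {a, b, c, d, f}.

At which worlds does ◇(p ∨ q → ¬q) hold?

a: successors {b, c}; p ∨ q → ¬q there: b:F, c:F. ✗
b: successors {e}; p ∨ q → ¬q there: e:T. ✓
c: successors {d, f}; p ∨ q → ¬q there: d:F, f:F. ✗
d: no successors, so ◇(p ∨ q → ¬q) fails. ✗
e: no successors, so ◇(p ∨ q → ¬q) fails. ✗
f: no successors, so ◇(p ∨ q → ¬q) fails. ✗

{b}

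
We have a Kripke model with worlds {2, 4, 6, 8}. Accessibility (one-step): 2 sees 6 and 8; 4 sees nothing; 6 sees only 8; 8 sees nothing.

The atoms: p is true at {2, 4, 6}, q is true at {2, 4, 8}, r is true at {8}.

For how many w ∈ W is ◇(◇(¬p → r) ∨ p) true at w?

1

2: successors {6, 8}; ◇(¬p → r) ∨ p there: 6:T, 8:F. ✓
4: no successors, so ◇(◇(¬p → r) ∨ p) fails. ✗
6: successors {8}; ◇(¬p → r) ∨ p there: 8:F. ✗
8: no successors, so ◇(◇(¬p → r) ∨ p) fails. ✗
Satisfying worlds: {2}.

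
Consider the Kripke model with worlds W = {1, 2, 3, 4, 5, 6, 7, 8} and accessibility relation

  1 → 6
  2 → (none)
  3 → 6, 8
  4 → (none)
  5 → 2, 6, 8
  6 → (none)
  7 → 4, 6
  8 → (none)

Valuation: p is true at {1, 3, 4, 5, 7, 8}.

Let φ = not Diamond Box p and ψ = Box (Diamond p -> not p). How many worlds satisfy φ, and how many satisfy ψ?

4 and 8

For not Diamond Box p:
1: Diamond Box p is T. ✗
2: Diamond Box p is F. ✓
3: Diamond Box p is T. ✗
4: Diamond Box p is F. ✓
5: Diamond Box p is T. ✗
6: Diamond Box p is F. ✓
7: Diamond Box p is T. ✗
8: Diamond Box p is F. ✓
— 4 worlds.
For Box (Diamond p -> not p):
1: successors {6}; Diamond p -> not p there: 6:T. ✓
2: no successors, so Box (Diamond p -> not p) holds vacuously. ✓
3: successors {6, 8}; Diamond p -> not p there: 6:T, 8:T. ✓
4: no successors, so Box (Diamond p -> not p) holds vacuously. ✓
5: successors {2, 6, 8}; Diamond p -> not p there: 2:T, 6:T, 8:T. ✓
6: no successors, so Box (Diamond p -> not p) holds vacuously. ✓
7: successors {4, 6}; Diamond p -> not p there: 4:T, 6:T. ✓
8: no successors, so Box (Diamond p -> not p) holds vacuously. ✓
— 8 worlds.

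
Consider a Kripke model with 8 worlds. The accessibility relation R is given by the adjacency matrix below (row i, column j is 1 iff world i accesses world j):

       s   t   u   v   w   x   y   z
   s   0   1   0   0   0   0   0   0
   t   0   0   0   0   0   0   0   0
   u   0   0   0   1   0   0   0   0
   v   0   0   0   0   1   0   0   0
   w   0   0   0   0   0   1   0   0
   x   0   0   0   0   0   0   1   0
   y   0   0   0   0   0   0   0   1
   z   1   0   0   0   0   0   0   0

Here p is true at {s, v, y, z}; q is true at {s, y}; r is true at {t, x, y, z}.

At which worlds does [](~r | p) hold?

{t, u, v, x, y, z}

s: successors {t}; ~r | p there: t:F. ✗
t: no successors, so [](~r | p) holds vacuously. ✓
u: successors {v}; ~r | p there: v:T. ✓
v: successors {w}; ~r | p there: w:T. ✓
w: successors {x}; ~r | p there: x:F. ✗
x: successors {y}; ~r | p there: y:T. ✓
y: successors {z}; ~r | p there: z:T. ✓
z: successors {s}; ~r | p there: s:T. ✓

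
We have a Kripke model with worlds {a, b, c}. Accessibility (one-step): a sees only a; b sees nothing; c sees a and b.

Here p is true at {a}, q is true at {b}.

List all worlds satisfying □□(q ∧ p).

a: successors {a}; □(q ∧ p) there: a:F. ✗
b: no successors, so □□(q ∧ p) holds vacuously. ✓
c: successors {a, b}; □(q ∧ p) there: a:F, b:T. ✗

{b}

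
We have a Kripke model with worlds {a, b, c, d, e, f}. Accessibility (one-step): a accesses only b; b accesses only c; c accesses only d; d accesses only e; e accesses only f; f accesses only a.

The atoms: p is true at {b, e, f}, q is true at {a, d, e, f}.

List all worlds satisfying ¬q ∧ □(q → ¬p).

a: ¬q is F, □(q → ¬p) is T. ✗
b: ¬q is T, □(q → ¬p) is T. ✓
c: ¬q is T, □(q → ¬p) is T. ✓
d: ¬q is F, □(q → ¬p) is F. ✗
e: ¬q is F, □(q → ¬p) is F. ✗
f: ¬q is F, □(q → ¬p) is T. ✗

{b, c}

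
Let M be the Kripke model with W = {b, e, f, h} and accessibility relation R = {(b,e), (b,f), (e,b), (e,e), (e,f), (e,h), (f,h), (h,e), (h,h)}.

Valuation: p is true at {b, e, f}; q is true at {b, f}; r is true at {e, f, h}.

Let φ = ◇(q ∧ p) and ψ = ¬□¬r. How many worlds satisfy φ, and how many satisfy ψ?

For ◇(q ∧ p):
b: successors {e, f}; q ∧ p there: e:F, f:T. ✓
e: successors {b, e, f, h}; q ∧ p there: b:T, e:F, f:T, h:F. ✓
f: successors {h}; q ∧ p there: h:F. ✗
h: successors {e, h}; q ∧ p there: e:F, h:F. ✗
— 2 worlds.
For ¬□¬r:
b: □¬r is F. ✓
e: □¬r is F. ✓
f: □¬r is F. ✓
h: □¬r is F. ✓
— 4 worlds.

2 and 4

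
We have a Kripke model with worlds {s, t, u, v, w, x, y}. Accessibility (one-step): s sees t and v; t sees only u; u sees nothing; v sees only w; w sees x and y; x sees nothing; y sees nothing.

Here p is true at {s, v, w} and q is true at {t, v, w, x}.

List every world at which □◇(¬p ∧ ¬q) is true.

s: successors {t, v}; ◇(¬p ∧ ¬q) there: t:T, v:F. ✗
t: successors {u}; ◇(¬p ∧ ¬q) there: u:F. ✗
u: no successors, so □◇(¬p ∧ ¬q) holds vacuously. ✓
v: successors {w}; ◇(¬p ∧ ¬q) there: w:T. ✓
w: successors {x, y}; ◇(¬p ∧ ¬q) there: x:F, y:F. ✗
x: no successors, so □◇(¬p ∧ ¬q) holds vacuously. ✓
y: no successors, so □◇(¬p ∧ ¬q) holds vacuously. ✓

{u, v, x, y}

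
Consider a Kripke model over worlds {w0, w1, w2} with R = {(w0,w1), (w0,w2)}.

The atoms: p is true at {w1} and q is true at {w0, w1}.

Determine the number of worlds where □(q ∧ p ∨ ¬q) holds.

w0: successors {w1, w2}; q ∧ p ∨ ¬q there: w1:T, w2:T. ✓
w1: no successors, so □(q ∧ p ∨ ¬q) holds vacuously. ✓
w2: no successors, so □(q ∧ p ∨ ¬q) holds vacuously. ✓
Satisfying worlds: {w0, w1, w2}.

3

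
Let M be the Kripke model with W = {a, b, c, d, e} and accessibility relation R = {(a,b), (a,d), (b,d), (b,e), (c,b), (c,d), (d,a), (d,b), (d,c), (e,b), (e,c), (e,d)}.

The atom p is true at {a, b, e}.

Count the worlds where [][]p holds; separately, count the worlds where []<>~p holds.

0 and 5

For [][]p:
a: successors {b, d}; []p there: b:F, d:F. ✗
b: successors {d, e}; []p there: d:F, e:F. ✗
c: successors {b, d}; []p there: b:F, d:F. ✗
d: successors {a, b, c}; []p there: a:F, b:F, c:F. ✗
e: successors {b, c, d}; []p there: b:F, c:F, d:F. ✗
— 0 worlds.
For []<>~p:
a: successors {b, d}; <>~p there: b:T, d:T. ✓
b: successors {d, e}; <>~p there: d:T, e:T. ✓
c: successors {b, d}; <>~p there: b:T, d:T. ✓
d: successors {a, b, c}; <>~p there: a:T, b:T, c:T. ✓
e: successors {b, c, d}; <>~p there: b:T, c:T, d:T. ✓
— 5 worlds.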